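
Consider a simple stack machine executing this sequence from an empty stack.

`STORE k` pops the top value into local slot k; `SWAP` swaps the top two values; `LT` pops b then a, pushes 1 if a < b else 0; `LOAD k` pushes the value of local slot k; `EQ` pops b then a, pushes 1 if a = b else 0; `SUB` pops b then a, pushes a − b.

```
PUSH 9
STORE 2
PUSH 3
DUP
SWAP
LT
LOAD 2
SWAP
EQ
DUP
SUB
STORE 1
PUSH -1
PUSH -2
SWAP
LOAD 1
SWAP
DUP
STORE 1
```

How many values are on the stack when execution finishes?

PUSH 9   9
STORE 2  (empty)
PUSH 3   3
DUP      3 3
SWAP     3 3
LT       0
LOAD 2   0 9
SWAP     9 0
EQ       0
DUP      0 0
SUB      0
STORE 1  (empty)
PUSH -1  -1
PUSH -2  -1 -2
SWAP     -2 -1
LOAD 1   -2 -1 0
SWAP     -2 0 -1
DUP      -2 0 -1 -1
STORE 1  -2 0 -1

3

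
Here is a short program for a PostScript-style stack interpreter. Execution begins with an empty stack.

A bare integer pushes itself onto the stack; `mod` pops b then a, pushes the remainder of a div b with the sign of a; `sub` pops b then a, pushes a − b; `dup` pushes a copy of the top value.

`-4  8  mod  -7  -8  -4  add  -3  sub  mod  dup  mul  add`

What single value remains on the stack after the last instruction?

-4  → [-4]
8   → [-4, 8]
mod → [-4]
-7  → [-4, -7]
-8  → [-4, -7, -8]
-4  → [-4, -7, -8, -4]
add → [-4, -7, -12]
-3  → [-4, -7, -12, -3]
sub → [-4, -7, -9]
mod → [-4, -7]
dup → [-4, -7, -7]
mul → [-4, 49]
add → [45]

45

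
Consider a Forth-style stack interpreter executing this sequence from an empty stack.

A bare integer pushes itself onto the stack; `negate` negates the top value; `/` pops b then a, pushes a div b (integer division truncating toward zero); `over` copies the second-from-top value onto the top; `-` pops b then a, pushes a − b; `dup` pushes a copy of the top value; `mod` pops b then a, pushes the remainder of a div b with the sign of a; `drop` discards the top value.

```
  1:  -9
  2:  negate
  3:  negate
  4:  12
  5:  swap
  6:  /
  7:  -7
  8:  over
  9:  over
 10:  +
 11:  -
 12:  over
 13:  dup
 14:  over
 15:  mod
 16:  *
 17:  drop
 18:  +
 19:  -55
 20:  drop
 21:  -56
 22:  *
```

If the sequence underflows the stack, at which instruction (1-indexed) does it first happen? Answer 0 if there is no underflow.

-9      [-9]
negate  [9]
negate  [-9]
12      [-9, 12]
swap    [12, -9]
/       [-1]
-7      [-1, -7]
over    [-1, -7, -1]
over    [-1, -7, -1, -7]
+       [-1, -7, -8]
-       [-1, 1]
over    [-1, 1, -1]
dup     [-1, 1, -1, -1]
over    [-1, 1, -1, -1, -1]
mod     [-1, 1, -1, 0]
*       [-1, 1, 0]
drop    [-1, 1]
+       [0]
-55     [0, -55]
drop    [0]
-56     [0, -56]
*       [0]

0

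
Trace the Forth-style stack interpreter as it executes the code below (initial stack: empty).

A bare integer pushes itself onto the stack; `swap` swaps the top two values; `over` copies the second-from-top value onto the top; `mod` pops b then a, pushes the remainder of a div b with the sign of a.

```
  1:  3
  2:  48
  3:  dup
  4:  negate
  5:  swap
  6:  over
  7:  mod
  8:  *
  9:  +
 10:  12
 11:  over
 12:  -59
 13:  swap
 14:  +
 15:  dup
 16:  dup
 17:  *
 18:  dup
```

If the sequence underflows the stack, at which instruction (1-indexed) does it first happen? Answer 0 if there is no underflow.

0

3      → [3]
48     → [3, 48]
dup    → [3, 48, 48]
negate → [3, 48, -48]
swap   → [3, -48, 48]
over   → [3, -48, 48, -48]
mod    → [3, -48, 0]
*      → [3, 0]
+      → [3]
12     → [3, 12]
over   → [3, 12, 3]
-59    → [3, 12, 3, -59]
swap   → [3, 12, -59, 3]
+      → [3, 12, -56]
dup    → [3, 12, -56, -56]
dup    → [3, 12, -56, -56, -56]
*      → [3, 12, -56, 3136]
dup    → [3, 12, -56, 3136, 3136]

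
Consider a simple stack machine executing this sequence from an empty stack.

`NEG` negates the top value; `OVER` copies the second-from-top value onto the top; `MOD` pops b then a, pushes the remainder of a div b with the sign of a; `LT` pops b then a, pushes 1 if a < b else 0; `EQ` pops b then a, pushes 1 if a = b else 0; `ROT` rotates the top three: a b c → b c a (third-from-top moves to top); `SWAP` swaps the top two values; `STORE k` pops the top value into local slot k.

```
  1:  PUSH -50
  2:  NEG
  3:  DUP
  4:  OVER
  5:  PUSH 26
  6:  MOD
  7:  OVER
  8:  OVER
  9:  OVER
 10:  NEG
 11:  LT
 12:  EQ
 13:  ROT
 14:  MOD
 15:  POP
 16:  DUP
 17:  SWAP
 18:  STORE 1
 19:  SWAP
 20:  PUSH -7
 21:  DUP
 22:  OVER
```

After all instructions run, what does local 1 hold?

24

PUSH -50  -50
NEG       50
DUP       50 50
OVER      50 50 50
PUSH 26   50 50 50 26
MOD       50 50 24
OVER      50 50 24 50
OVER      50 50 24 50 24
OVER      50 50 24 50 24 50
NEG       50 50 24 50 24 -50
LT        50 50 24 50 0
EQ        50 50 24 0
ROT       50 24 0 50
MOD       50 24 0
POP       50 24
DUP       50 24 24
SWAP      50 24 24
STORE 1   50 24
SWAP      24 50
PUSH -7   24 50 -7
DUP       24 50 -7 -7
OVER      24 50 -7 -7 -7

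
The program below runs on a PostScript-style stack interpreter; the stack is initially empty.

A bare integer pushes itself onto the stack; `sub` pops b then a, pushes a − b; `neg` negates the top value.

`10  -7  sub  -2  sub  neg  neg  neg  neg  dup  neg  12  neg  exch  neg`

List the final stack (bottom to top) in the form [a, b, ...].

[19, -12, 19]

10   → 10
-7   → 10 -7
sub  → 17
-2   → 17 -2
sub  → 19
neg  → -19
neg  → 19
neg  → -19
neg  → 19
dup  → 19 19
neg  → 19 -19
12   → 19 -19 12
neg  → 19 -19 -12
exch → 19 -12 -19
neg  → 19 -12 19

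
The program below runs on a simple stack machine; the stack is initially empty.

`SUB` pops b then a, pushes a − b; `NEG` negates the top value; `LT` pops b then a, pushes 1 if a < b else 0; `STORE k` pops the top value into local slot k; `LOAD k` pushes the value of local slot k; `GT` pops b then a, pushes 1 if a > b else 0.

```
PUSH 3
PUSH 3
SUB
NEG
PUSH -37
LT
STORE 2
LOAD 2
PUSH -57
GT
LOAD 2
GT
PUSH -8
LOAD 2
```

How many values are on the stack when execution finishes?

PUSH 3    3
PUSH 3    3 3
SUB       0
NEG       0
PUSH -37  0 -37
LT        0
STORE 2   (empty)
LOAD 2    0
PUSH -57  0 -57
GT        1
LOAD 2    1 0
GT        1
PUSH -8   1 -8
LOAD 2    1 -8 0

3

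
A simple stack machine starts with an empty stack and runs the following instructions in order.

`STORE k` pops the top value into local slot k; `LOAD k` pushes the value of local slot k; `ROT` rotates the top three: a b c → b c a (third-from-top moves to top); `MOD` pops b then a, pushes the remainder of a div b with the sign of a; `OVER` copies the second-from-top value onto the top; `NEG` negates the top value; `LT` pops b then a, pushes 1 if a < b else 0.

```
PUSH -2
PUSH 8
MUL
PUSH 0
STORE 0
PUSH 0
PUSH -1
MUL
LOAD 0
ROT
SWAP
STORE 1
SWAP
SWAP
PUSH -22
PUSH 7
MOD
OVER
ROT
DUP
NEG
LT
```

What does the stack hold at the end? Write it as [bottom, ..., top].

[0, -1, -16, 1]

PUSH -2  : -2
PUSH 8   : -2 8
MUL      : -16
PUSH 0   : -16 0
STORE 0  : -16
PUSH 0   : -16 0
PUSH -1  : -16 0 -1
MUL      : -16 0
LOAD 0   : -16 0 0
ROT      : 0 0 -16
SWAP     : 0 -16 0
STORE 1  : 0 -16
SWAP     : -16 0
SWAP     : 0 -16
PUSH -22 : 0 -16 -22
PUSH 7   : 0 -16 -22 7
MOD      : 0 -16 -1
OVER     : 0 -16 -1 -16
ROT      : 0 -1 -16 -16
DUP      : 0 -1 -16 -16 -16
NEG      : 0 -1 -16 -16 16
LT       : 0 -1 -16 1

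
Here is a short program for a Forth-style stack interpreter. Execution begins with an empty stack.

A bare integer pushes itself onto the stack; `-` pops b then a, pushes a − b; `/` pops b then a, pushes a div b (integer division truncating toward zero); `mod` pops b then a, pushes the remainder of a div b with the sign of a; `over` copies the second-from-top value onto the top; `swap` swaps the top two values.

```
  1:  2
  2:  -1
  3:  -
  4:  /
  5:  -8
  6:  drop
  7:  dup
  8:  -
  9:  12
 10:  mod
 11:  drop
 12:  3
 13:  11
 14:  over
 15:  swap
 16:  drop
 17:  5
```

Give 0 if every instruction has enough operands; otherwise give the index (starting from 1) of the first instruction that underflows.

2  : 2
-1 : 2 -1
-  : 3
/  — needs 2 operands, stack has 1 → underflow

4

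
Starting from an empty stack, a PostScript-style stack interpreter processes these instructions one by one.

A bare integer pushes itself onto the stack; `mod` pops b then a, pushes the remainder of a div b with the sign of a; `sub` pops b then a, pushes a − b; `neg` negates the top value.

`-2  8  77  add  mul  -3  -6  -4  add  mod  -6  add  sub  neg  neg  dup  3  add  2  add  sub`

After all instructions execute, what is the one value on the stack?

-5

-2   -2
8    -2 8
77   -2 8 77
add  -2 85
mul  -170
-3   -170 -3
-6   -170 -3 -6
-4   -170 -3 -6 -4
add  -170 -3 -10
mod  -170 -3
-6   -170 -3 -6
add  -170 -9
sub  -161
neg  161
neg  -161
dup  -161 -161
3    -161 -161 3
add  -161 -158
2    -161 -158 2
add  -161 -156
sub  -5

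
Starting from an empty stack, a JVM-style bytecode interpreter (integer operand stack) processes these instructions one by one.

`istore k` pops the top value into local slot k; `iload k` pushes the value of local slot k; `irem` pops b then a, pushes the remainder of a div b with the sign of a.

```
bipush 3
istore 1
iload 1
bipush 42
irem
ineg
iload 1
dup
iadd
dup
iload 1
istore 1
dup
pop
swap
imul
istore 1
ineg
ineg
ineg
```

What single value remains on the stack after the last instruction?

3

bipush 3  : [3]
istore 1  : []
iload 1   : [3]
bipush 42 : [3, 42]
irem      : [3]
ineg      : [-3]
iload 1   : [-3, 3]
dup       : [-3, 3, 3]
iadd      : [-3, 6]
dup       : [-3, 6, 6]
iload 1   : [-3, 6, 6, 3]
istore 1  : [-3, 6, 6]
dup       : [-3, 6, 6, 6]
pop       : [-3, 6, 6]
swap      : [-3, 6, 6]
imul      : [-3, 36]
istore 1  : [-3]
ineg      : [3]
ineg      : [-3]
ineg      : [3]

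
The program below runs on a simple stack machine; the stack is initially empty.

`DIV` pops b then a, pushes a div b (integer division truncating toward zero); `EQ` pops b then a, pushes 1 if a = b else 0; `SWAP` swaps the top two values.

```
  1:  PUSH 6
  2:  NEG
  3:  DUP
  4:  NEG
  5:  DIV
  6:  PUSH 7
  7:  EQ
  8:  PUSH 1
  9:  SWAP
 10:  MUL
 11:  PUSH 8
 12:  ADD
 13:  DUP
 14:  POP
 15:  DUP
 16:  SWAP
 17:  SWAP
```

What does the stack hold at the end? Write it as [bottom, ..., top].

[8, 8]

PUSH 6  [6]
NEG     [-6]
DUP     [-6, -6]
NEG     [-6, 6]
DIV     [-1]
PUSH 7  [-1, 7]
EQ      [0]
PUSH 1  [0, 1]
SWAP    [1, 0]
MUL     [0]
PUSH 8  [0, 8]
ADD     [8]
DUP     [8, 8]
POP     [8]
DUP     [8, 8]
SWAP    [8, 8]
SWAP    [8, 8]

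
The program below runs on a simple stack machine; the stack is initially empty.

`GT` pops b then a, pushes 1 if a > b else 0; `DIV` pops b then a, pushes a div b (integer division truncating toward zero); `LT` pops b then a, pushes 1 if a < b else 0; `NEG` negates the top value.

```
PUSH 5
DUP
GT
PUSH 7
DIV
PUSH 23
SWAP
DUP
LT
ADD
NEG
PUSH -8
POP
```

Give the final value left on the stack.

-23

PUSH 5  → [5]
DUP     → [5, 5]
GT      → [0]
PUSH 7  → [0, 7]
DIV     → [0]
PUSH 23 → [0, 23]
SWAP    → [23, 0]
DUP     → [23, 0, 0]
LT      → [23, 0]
ADD     → [23]
NEG     → [-23]
PUSH -8 → [-23, -8]
POP     → [-23]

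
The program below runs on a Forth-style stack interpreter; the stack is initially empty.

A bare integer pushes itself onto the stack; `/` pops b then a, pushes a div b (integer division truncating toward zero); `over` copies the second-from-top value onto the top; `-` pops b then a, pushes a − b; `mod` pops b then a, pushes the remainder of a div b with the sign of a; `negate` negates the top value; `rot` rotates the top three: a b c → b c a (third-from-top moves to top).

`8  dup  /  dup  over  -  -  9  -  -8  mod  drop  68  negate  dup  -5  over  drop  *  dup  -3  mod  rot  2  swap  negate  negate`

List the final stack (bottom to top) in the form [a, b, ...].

[340, 1, 2, -68]

8      : 8
dup    : 8 8
/      : 1
dup    : 1 1
over   : 1 1 1
-      : 1 0
-      : 1
9      : 1 9
-      : -8
-8     : -8 -8
mod    : 0
drop   : (empty)
68     : 68
negate : -68
dup    : -68 -68
-5     : -68 -68 -5
over   : -68 -68 -5 -68
drop   : -68 -68 -5
*      : -68 340
dup    : -68 340 340
-3     : -68 340 340 -3
mod    : -68 340 1
rot    : 340 1 -68
2      : 340 1 -68 2
swap   : 340 1 2 -68
negate : 340 1 2 68
negate : 340 1 2 -68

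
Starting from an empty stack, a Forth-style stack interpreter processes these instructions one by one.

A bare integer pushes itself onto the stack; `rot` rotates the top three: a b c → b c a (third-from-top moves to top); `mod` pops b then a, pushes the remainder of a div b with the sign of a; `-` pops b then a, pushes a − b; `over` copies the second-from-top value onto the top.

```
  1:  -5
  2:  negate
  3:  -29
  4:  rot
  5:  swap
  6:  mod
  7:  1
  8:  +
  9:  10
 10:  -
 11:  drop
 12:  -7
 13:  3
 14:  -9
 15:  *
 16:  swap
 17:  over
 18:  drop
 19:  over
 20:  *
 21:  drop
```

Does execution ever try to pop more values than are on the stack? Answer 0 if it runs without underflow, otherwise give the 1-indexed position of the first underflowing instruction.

-5     → -5
negate → 5
-29    → 5 -29
rot  — needs 3 operands, stack has 2 → underflow

4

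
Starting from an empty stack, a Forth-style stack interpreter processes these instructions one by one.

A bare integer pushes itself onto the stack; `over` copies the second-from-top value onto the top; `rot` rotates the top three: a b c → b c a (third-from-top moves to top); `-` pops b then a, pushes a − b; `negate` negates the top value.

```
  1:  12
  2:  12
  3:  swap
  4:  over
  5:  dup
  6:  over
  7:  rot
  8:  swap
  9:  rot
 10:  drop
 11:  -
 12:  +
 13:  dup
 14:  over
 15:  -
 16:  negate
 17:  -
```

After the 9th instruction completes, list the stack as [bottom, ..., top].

12   → [12]
12   → [12, 12]
swap → [12, 12]
over → [12, 12, 12]
dup  → [12, 12, 12, 12]
over → [12, 12, 12, 12, 12]
rot  → [12, 12, 12, 12, 12]
swap → [12, 12, 12, 12, 12]
rot  → [12, 12, 12, 12, 12]

[12, 12, 12, 12, 12]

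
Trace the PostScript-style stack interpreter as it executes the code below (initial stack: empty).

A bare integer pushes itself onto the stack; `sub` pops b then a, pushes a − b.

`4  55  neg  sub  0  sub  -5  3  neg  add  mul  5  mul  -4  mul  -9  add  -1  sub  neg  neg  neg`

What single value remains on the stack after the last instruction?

4   → [4]
55  → [4, 55]
neg → [4, -55]
sub → [59]
0   → [59, 0]
sub → [59]
-5  → [59, -5]
3   → [59, -5, 3]
neg → [59, -5, -3]
add → [59, -8]
mul → [-472]
5   → [-472, 5]
mul → [-2360]
-4  → [-2360, -4]
mul → [9440]
-9  → [9440, -9]
add → [9431]
-1  → [9431, -1]
sub → [9432]
neg → [-9432]
neg → [9432]
neg → [-9432]

-9432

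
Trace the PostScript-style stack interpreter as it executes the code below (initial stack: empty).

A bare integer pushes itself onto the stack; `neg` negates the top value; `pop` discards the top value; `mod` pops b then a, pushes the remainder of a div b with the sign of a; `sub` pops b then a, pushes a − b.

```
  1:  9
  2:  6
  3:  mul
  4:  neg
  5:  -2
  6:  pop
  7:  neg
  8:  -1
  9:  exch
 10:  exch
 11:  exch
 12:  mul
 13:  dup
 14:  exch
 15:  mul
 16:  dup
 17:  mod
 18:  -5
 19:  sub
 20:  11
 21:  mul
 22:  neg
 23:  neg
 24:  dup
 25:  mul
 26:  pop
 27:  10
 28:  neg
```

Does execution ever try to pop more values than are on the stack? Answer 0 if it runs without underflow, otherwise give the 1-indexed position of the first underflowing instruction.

9    → [9]
6    → [9, 6]
mul  → [54]
neg  → [-54]
-2   → [-54, -2]
pop  → [-54]
neg  → [54]
-1   → [54, -1]
exch → [-1, 54]
exch → [54, -1]
exch → [-1, 54]
mul  → [-54]
dup  → [-54, -54]
exch → [-54, -54]
mul  → [2916]
dup  → [2916, 2916]
mod  → [0]
-5   → [0, -5]
sub  → [5]
11   → [5, 11]
mul  → [55]
neg  → [-55]
neg  → [55]
dup  → [55, 55]
mul  → [3025]
pop  → []
10   → [10]
neg  → [-10]

0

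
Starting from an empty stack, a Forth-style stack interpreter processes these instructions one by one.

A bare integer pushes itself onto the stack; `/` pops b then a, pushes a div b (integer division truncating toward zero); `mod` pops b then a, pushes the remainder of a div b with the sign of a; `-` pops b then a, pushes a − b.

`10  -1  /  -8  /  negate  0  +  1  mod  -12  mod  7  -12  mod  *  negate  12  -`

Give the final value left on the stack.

10     → 10
-1     → 10 -1
/      → -10
-8     → -10 -8
/      → 1
negate → -1
0      → -1 0
+      → -1
1      → -1 1
mod    → 0
-12    → 0 -12
mod    → 0
7      → 0 7
-12    → 0 7 -12
mod    → 0 7
*      → 0
negate → 0
12     → 0 12
-      → -12

-12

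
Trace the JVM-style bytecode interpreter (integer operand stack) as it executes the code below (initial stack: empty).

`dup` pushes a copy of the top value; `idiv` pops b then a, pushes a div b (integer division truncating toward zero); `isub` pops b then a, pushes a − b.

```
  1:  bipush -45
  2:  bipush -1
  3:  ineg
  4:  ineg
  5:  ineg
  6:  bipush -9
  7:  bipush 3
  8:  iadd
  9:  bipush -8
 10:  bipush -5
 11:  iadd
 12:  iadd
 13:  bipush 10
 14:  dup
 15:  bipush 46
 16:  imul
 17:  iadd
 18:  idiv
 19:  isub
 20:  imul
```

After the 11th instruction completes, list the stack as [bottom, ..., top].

bipush -45 -> [-45]
bipush -1  -> [-45, -1]
ineg       -> [-45, 1]
ineg       -> [-45, -1]
ineg       -> [-45, 1]
bipush -9  -> [-45, 1, -9]
bipush 3   -> [-45, 1, -9, 3]
iadd       -> [-45, 1, -6]
bipush -8  -> [-45, 1, -6, -8]
bipush -5  -> [-45, 1, -6, -8, -5]
iadd       -> [-45, 1, -6, -13]

[-45, 1, -6, -13]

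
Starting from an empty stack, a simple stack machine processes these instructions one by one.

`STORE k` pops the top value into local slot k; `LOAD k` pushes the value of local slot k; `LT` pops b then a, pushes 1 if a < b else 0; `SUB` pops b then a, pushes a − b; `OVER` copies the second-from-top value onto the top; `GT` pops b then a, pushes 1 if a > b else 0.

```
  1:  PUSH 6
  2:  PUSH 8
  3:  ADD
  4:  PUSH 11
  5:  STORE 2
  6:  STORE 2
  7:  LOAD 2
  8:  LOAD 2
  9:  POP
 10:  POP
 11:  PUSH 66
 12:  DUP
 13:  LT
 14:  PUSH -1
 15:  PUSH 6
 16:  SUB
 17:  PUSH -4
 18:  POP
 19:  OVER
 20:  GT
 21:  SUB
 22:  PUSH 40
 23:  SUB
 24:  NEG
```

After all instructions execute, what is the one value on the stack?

PUSH 6  -> 6
PUSH 8  -> 6 8
ADD     -> 14
PUSH 11 -> 14 11
STORE 2 -> 14
STORE 2 -> (empty)
LOAD 2  -> 14
LOAD 2  -> 14 14
POP     -> 14
POP     -> (empty)
PUSH 66 -> 66
DUP     -> 66 66
LT      -> 0
PUSH -1 -> 0 -1
PUSH 6  -> 0 -1 6
SUB     -> 0 -7
PUSH -4 -> 0 -7 -4
POP     -> 0 -7
OVER    -> 0 -7 0
GT      -> 0 0
SUB     -> 0
PUSH 40 -> 0 40
SUB     -> -40
NEG     -> 40

40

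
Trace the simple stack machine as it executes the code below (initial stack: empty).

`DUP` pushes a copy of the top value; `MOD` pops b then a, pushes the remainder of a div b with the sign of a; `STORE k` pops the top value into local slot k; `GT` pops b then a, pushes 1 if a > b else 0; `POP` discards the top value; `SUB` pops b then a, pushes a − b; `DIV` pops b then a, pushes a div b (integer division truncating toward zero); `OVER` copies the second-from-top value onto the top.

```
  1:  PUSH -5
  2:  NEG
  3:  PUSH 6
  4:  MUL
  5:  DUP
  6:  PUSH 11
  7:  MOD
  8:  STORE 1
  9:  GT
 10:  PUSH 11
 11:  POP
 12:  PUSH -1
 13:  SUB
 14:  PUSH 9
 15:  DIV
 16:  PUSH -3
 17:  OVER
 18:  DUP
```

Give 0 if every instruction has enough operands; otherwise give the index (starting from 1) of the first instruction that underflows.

9

PUSH -5 → -5
NEG     → 5
PUSH 6  → 5 6
MUL     → 30
DUP     → 30 30
PUSH 11 → 30 30 11
MOD     → 30 8
STORE 1 → 30
GT  — needs 2 operands, stack has 1 → underflow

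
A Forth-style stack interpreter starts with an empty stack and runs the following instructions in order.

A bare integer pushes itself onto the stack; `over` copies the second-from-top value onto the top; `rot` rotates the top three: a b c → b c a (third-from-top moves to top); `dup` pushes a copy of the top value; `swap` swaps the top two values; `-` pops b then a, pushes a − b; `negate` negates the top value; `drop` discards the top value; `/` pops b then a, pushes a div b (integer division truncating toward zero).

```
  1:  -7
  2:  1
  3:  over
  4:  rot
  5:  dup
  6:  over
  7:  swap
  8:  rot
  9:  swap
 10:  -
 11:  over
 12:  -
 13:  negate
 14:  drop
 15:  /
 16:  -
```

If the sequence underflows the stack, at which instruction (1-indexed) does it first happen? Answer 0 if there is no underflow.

0

-7     : [-7]
1      : [-7, 1]
over   : [-7, 1, -7]
rot    : [1, -7, -7]
dup    : [1, -7, -7, -7]
over   : [1, -7, -7, -7, -7]
swap   : [1, -7, -7, -7, -7]
rot    : [1, -7, -7, -7, -7]
swap   : [1, -7, -7, -7, -7]
-      : [1, -7, -7, 0]
over   : [1, -7, -7, 0, -7]
-      : [1, -7, -7, 7]
negate : [1, -7, -7, -7]
drop   : [1, -7, -7]
/      : [1, 1]
-      : [0]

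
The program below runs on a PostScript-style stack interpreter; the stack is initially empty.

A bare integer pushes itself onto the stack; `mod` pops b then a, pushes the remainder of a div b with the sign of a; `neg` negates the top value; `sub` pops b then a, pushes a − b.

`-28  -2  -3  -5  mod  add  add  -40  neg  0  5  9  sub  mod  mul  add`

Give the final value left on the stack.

-28 : [-28]
-2  : [-28, -2]
-3  : [-28, -2, -3]
-5  : [-28, -2, -3, -5]
mod : [-28, -2, -3]
add : [-28, -5]
add : [-33]
-40 : [-33, -40]
neg : [-33, 40]
0   : [-33, 40, 0]
5   : [-33, 40, 0, 5]
9   : [-33, 40, 0, 5, 9]
sub : [-33, 40, 0, -4]
mod : [-33, 40, 0]
mul : [-33, 0]
add : [-33]

-33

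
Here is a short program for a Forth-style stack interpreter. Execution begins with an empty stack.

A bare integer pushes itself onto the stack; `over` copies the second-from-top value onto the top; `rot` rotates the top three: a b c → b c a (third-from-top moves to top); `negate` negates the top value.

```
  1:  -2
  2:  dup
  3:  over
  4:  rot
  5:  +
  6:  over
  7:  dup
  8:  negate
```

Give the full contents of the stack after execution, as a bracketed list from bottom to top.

-2     → -2
dup    → -2 -2
over   → -2 -2 -2
rot    → -2 -2 -2
+      → -2 -4
over   → -2 -4 -2
dup    → -2 -4 -2 -2
negate → -2 -4 -2 2

[-2, -4, -2, 2]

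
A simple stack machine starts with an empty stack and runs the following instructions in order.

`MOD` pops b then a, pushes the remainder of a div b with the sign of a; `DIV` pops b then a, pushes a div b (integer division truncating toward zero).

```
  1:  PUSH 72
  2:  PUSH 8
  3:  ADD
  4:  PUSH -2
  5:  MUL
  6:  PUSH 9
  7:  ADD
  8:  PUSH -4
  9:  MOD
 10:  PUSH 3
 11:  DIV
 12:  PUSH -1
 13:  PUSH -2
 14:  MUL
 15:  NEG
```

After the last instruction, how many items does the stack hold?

PUSH 72  [72]
PUSH 8   [72, 8]
ADD      [80]
PUSH -2  [80, -2]
MUL      [-160]
PUSH 9   [-160, 9]
ADD      [-151]
PUSH -4  [-151, -4]
MOD      [-3]
PUSH 3   [-3, 3]
DIV      [-1]
PUSH -1  [-1, -1]
PUSH -2  [-1, -1, -2]
MUL      [-1, 2]
NEG      [-1, -2]

2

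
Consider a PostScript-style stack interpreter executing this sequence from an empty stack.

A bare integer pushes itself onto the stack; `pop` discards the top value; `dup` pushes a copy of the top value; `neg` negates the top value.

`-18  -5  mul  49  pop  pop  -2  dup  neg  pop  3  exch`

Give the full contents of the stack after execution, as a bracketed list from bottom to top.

-18  : [-18]
-5   : [-18, -5]
mul  : [90]
49   : [90, 49]
pop  : [90]
pop  : []
-2   : [-2]
dup  : [-2, -2]
neg  : [-2, 2]
pop  : [-2]
3    : [-2, 3]
exch : [3, -2]

[3, -2]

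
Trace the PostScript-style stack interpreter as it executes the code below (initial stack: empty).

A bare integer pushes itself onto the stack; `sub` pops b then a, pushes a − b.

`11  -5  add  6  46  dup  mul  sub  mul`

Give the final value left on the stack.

-12660

11  -> [11]
-5  -> [11, -5]
add -> [6]
6   -> [6, 6]
46  -> [6, 6, 46]
dup -> [6, 6, 46, 46]
mul -> [6, 6, 2116]
sub -> [6, -2110]
mul -> [-12660]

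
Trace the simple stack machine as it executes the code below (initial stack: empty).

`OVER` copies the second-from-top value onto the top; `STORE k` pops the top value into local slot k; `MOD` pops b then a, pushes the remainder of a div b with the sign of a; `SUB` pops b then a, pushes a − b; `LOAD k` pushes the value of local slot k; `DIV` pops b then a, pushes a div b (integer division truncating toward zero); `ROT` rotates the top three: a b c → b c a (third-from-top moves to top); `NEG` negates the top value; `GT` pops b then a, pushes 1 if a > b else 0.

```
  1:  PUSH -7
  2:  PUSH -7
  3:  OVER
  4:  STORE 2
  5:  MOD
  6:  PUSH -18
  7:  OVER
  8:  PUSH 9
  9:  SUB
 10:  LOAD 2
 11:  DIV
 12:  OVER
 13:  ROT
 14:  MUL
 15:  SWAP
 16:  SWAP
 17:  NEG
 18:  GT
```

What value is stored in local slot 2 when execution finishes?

PUSH -7  : [-7]
PUSH -7  : [-7, -7]
OVER     : [-7, -7, -7]
STORE 2  : [-7, -7]
MOD      : [0]
PUSH -18 : [0, -18]
OVER     : [0, -18, 0]
PUSH 9   : [0, -18, 0, 9]
SUB      : [0, -18, -9]
LOAD 2   : [0, -18, -9, -7]
DIV      : [0, -18, 1]
OVER     : [0, -18, 1, -18]
ROT      : [0, 1, -18, -18]
MUL      : [0, 1, 324]
SWAP     : [0, 324, 1]
SWAP     : [0, 1, 324]
NEG      : [0, 1, -324]
GT       : [0, 1]

-7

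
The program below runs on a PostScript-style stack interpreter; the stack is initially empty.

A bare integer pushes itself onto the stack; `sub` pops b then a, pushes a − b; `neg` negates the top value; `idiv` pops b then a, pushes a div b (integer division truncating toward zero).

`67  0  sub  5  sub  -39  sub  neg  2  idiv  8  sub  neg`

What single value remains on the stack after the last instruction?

67   -> [67]
0    -> [67, 0]
sub  -> [67]
5    -> [67, 5]
sub  -> [62]
-39  -> [62, -39]
sub  -> [101]
neg  -> [-101]
2    -> [-101, 2]
idiv -> [-50]
8    -> [-50, 8]
sub  -> [-58]
neg  -> [58]

58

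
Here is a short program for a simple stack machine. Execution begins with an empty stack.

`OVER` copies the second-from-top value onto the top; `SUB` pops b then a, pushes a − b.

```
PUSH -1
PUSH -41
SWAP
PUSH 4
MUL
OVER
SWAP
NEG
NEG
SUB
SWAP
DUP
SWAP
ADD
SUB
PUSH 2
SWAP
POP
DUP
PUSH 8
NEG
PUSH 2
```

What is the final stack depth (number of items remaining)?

PUSH -1  : -1
PUSH -41 : -1 -41
SWAP     : -41 -1
PUSH 4   : -41 -1 4
MUL      : -41 -4
OVER     : -41 -4 -41
SWAP     : -41 -41 -4
NEG      : -41 -41 4
NEG      : -41 -41 -4
SUB      : -41 -37
SWAP     : -37 -41
DUP      : -37 -41 -41
SWAP     : -37 -41 -41
ADD      : -37 -82
SUB      : 45
PUSH 2   : 45 2
SWAP     : 2 45
POP      : 2
DUP      : 2 2
PUSH 8   : 2 2 8
NEG      : 2 2 -8
PUSH 2   : 2 2 -8 2

4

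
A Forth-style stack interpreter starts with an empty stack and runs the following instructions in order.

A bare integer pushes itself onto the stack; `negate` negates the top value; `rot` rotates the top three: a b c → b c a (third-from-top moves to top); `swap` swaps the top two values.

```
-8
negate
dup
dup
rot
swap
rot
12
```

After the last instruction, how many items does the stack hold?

-8     -> -8
negate -> 8
dup    -> 8 8
dup    -> 8 8 8
rot    -> 8 8 8
swap   -> 8 8 8
rot    -> 8 8 8
12     -> 8 8 8 12

4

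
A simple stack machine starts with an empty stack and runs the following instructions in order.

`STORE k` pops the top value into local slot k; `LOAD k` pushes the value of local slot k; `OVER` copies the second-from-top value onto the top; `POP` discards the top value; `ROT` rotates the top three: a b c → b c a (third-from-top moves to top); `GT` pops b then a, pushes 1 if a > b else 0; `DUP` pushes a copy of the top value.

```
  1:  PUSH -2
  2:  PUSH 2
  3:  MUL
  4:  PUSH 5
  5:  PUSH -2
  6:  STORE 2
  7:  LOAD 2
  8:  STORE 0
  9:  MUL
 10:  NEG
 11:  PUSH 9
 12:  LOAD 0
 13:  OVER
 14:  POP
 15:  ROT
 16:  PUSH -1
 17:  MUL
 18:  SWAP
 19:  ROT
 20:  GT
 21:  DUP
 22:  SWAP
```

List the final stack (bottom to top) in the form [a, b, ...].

[-20, 0, 0]

PUSH -2 → -2
PUSH 2  → -2 2
MUL     → -4
PUSH 5  → -4 5
PUSH -2 → -4 5 -2
STORE 2 → -4 5
LOAD 2  → -4 5 -2
STORE 0 → -4 5
MUL     → -20
NEG     → 20
PUSH 9  → 20 9
LOAD 0  → 20 9 -2
OVER    → 20 9 -2 9
POP     → 20 9 -2
ROT     → 9 -2 20
PUSH -1 → 9 -2 20 -1
MUL     → 9 -2 -20
SWAP    → 9 -20 -2
ROT     → -20 -2 9
GT      → -20 0
DUP     → -20 0 0
SWAP    → -20 0 0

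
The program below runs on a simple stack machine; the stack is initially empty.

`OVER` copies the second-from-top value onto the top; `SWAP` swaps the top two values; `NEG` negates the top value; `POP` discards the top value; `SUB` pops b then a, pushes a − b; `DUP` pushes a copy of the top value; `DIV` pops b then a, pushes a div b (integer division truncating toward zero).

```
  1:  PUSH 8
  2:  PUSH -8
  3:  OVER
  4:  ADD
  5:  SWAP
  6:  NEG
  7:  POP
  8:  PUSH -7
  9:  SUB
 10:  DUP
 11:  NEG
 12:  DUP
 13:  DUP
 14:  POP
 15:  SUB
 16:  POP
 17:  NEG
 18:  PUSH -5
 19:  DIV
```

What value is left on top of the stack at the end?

PUSH 8   8
PUSH -8  8 -8
OVER     8 -8 8
ADD      8 0
SWAP     0 8
NEG      0 -8
POP      0
PUSH -7  0 -7
SUB      7
DUP      7 7
NEG      7 -7
DUP      7 -7 -7
DUP      7 -7 -7 -7
POP      7 -7 -7
SUB      7 0
POP      7
NEG      -7
PUSH -5  -7 -5
DIV      1

1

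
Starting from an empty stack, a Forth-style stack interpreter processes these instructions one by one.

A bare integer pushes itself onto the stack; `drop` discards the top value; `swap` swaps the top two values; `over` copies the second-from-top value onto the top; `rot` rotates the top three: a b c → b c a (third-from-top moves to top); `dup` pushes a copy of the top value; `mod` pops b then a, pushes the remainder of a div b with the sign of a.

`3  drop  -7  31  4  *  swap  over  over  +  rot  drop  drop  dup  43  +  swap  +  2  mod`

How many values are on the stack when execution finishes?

3    -> 3
drop -> (empty)
-7   -> -7
31   -> -7 31
4    -> -7 31 4
*    -> -7 124
swap -> 124 -7
over -> 124 -7 124
over -> 124 -7 124 -7
+    -> 124 -7 117
rot  -> -7 117 124
drop -> -7 117
drop -> -7
dup  -> -7 -7
43   -> -7 -7 43
+    -> -7 36
swap -> 36 -7
+    -> 29
2    -> 29 2
mod  -> 1

1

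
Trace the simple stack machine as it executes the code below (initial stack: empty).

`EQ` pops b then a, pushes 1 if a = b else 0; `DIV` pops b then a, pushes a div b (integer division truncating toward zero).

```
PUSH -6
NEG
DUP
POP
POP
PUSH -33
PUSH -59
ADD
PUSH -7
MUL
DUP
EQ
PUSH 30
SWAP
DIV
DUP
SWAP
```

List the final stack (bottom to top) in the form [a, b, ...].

PUSH -6  -> -6
NEG      -> 6
DUP      -> 6 6
POP      -> 6
POP      -> (empty)
PUSH -33 -> -33
PUSH -59 -> -33 -59
ADD      -> -92
PUSH -7  -> -92 -7
MUL      -> 644
DUP      -> 644 644
EQ       -> 1
PUSH 30  -> 1 30
SWAP     -> 30 1
DIV      -> 30
DUP      -> 30 30
SWAP     -> 30 30

[30, 30]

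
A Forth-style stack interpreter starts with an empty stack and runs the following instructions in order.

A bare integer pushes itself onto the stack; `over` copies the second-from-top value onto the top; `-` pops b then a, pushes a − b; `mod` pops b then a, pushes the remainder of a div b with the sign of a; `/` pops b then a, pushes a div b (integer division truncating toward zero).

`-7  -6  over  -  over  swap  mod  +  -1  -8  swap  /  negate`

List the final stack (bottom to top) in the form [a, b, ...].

-7      -7
-6      -7 -6
over    -7 -6 -7
-       -7 1
over    -7 1 -7
swap    -7 -7 1
mod     -7 0
+       -7
-1      -7 -1
-8      -7 -1 -8
swap    -7 -8 -1
/       -7 8
negate  -7 -8

[-7, -8]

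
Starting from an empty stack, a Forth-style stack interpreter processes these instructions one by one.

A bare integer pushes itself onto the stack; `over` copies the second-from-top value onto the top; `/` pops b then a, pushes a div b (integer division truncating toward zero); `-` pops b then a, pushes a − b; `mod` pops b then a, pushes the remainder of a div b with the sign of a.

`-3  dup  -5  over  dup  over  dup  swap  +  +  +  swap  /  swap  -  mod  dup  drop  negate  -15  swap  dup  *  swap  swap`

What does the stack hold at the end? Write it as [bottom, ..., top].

-3     : [-3]
dup    : [-3, -3]
-5     : [-3, -3, -5]
over   : [-3, -3, -5, -3]
dup    : [-3, -3, -5, -3, -3]
over   : [-3, -3, -5, -3, -3, -3]
dup    : [-3, -3, -5, -3, -3, -3, -3]
swap   : [-3, -3, -5, -3, -3, -3, -3]
+      : [-3, -3, -5, -3, -3, -6]
+      : [-3, -3, -5, -3, -9]
+      : [-3, -3, -5, -12]
swap   : [-3, -3, -12, -5]
/      : [-3, -3, 2]
swap   : [-3, 2, -3]
-      : [-3, 5]
mod    : [-3]
dup    : [-3, -3]
drop   : [-3]
negate : [3]
-15    : [3, -15]
swap   : [-15, 3]
dup    : [-15, 3, 3]
*      : [-15, 9]
swap   : [9, -15]
swap   : [-15, 9]

[-15, 9]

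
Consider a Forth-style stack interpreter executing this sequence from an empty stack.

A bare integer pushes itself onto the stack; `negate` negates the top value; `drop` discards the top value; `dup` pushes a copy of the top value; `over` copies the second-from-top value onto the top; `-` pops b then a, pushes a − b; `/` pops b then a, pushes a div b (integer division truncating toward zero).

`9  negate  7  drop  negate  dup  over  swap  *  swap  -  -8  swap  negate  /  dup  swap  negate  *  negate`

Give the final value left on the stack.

9       [9]
negate  [-9]
7       [-9, 7]
drop    [-9]
negate  [9]
dup     [9, 9]
over    [9, 9, 9]
swap    [9, 9, 9]
*       [9, 81]
swap    [81, 9]
-       [72]
-8      [72, -8]
swap    [-8, 72]
negate  [-8, -72]
/       [0]
dup     [0, 0]
swap    [0, 0]
negate  [0, 0]
*       [0]
negate  [0]

0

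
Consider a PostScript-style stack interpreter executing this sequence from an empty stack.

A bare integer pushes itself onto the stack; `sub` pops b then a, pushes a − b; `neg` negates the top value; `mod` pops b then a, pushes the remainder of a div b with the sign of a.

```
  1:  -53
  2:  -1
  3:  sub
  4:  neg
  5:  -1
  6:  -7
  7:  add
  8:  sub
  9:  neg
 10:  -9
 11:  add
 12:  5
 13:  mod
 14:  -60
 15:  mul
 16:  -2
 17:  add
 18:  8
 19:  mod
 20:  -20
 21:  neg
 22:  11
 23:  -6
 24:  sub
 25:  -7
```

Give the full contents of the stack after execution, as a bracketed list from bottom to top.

[6, 20, 17, -7]

-53 : [-53]
-1  : [-53, -1]
sub : [-52]
neg : [52]
-1  : [52, -1]
-7  : [52, -1, -7]
add : [52, -8]
sub : [60]
neg : [-60]
-9  : [-60, -9]
add : [-69]
5   : [-69, 5]
mod : [-4]
-60 : [-4, -60]
mul : [240]
-2  : [240, -2]
add : [238]
8   : [238, 8]
mod : [6]
-20 : [6, -20]
neg : [6, 20]
11  : [6, 20, 11]
-6  : [6, 20, 11, -6]
sub : [6, 20, 17]
-7  : [6, 20, 17, -7]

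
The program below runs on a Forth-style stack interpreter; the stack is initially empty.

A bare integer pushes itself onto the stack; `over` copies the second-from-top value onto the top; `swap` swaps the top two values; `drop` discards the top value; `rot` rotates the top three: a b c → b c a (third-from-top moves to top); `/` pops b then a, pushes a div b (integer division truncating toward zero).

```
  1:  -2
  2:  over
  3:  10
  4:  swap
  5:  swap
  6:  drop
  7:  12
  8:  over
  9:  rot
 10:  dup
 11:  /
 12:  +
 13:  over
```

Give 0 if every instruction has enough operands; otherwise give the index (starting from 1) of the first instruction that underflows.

2

-2 → [-2]
over  — needs 2 operands, stack has 1 → underflow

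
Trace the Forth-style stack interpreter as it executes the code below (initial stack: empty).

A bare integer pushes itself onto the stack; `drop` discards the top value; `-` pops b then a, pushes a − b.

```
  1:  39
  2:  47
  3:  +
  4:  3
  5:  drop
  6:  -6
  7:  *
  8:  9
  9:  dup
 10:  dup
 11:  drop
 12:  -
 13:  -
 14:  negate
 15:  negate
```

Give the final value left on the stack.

39     -> [39]
47     -> [39, 47]
+      -> [86]
3      -> [86, 3]
drop   -> [86]
-6     -> [86, -6]
*      -> [-516]
9      -> [-516, 9]
dup    -> [-516, 9, 9]
dup    -> [-516, 9, 9, 9]
drop   -> [-516, 9, 9]
-      -> [-516, 0]
-      -> [-516]
negate -> [516]
negate -> [-516]

-516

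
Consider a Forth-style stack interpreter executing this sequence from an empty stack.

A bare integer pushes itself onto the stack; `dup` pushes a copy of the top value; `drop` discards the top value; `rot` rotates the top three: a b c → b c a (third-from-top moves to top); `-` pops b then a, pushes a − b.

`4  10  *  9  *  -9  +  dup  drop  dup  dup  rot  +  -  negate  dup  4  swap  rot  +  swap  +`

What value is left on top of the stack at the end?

706

4       4
10      4 10
*       40
9       40 9
*       360
-9      360 -9
+       351
dup     351 351
drop    351
dup     351 351
dup     351 351 351
rot     351 351 351
+       351 702
-       -351
negate  351
dup     351 351
4       351 351 4
swap    351 4 351
rot     4 351 351
+       4 702
swap    702 4
+       706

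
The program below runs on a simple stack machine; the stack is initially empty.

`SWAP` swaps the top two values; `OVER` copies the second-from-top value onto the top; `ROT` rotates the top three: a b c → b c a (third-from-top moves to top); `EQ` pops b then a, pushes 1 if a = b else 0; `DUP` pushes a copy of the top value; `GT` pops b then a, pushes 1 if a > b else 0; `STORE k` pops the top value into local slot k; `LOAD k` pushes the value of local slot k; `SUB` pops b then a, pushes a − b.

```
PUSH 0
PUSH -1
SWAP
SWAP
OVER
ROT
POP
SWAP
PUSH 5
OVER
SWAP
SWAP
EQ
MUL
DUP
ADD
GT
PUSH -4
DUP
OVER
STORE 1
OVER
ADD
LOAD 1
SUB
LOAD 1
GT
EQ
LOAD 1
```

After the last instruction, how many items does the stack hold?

3

PUSH 0   [0]
PUSH -1  [0, -1]
SWAP     [-1, 0]
SWAP     [0, -1]
OVER     [0, -1, 0]
ROT      [-1, 0, 0]
POP      [-1, 0]
SWAP     [0, -1]
PUSH 5   [0, -1, 5]
OVER     [0, -1, 5, -1]
SWAP     [0, -1, -1, 5]
SWAP     [0, -1, 5, -1]
EQ       [0, -1, 0]
MUL      [0, 0]
DUP      [0, 0, 0]
ADD      [0, 0]
GT       [0]
PUSH -4  [0, -4]
DUP      [0, -4, -4]
OVER     [0, -4, -4, -4]
STORE 1  [0, -4, -4]
OVER     [0, -4, -4, -4]
ADD      [0, -4, -8]
LOAD 1   [0, -4, -8, -4]
SUB      [0, -4, -4]
LOAD 1   [0, -4, -4, -4]
GT       [0, -4, 0]
EQ       [0, 0]
LOAD 1   [0, 0, -4]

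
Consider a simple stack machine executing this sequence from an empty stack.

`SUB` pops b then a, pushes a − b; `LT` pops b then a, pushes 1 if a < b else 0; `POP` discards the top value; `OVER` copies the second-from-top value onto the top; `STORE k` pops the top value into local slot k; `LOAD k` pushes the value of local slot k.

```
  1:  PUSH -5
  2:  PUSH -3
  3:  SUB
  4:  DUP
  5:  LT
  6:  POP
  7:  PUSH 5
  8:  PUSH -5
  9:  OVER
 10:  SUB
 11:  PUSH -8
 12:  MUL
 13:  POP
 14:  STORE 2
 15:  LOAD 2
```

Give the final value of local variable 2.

5

PUSH -5 : [-5]
PUSH -3 : [-5, -3]
SUB     : [-2]
DUP     : [-2, -2]
LT      : [0]
POP     : []
PUSH 5  : [5]
PUSH -5 : [5, -5]
OVER    : [5, -5, 5]
SUB     : [5, -10]
PUSH -8 : [5, -10, -8]
MUL     : [5, 80]
POP     : [5]
STORE 2 : []
LOAD 2  : [5]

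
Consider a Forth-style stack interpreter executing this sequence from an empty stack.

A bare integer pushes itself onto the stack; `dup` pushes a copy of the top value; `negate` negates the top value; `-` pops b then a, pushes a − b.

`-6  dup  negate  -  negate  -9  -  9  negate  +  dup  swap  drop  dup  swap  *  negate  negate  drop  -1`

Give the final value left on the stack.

-6     → -6
dup    → -6 -6
negate → -6 6
-      → -12
negate → 12
-9     → 12 -9
-      → 21
9      → 21 9
negate → 21 -9
+      → 12
dup    → 12 12
swap   → 12 12
drop   → 12
dup    → 12 12
swap   → 12 12
*      → 144
negate → -144
negate → 144
drop   → (empty)
-1     → -1

-1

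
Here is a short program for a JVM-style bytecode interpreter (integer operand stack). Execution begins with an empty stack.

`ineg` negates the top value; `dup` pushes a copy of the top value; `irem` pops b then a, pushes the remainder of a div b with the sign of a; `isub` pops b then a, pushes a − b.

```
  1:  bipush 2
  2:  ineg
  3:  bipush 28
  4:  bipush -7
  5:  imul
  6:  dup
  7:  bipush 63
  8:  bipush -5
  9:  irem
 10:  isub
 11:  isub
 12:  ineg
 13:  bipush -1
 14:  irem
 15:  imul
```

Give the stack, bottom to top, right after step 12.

[-2, -3]

bipush 2   [2]
ineg       [-2]
bipush 28  [-2, 28]
bipush -7  [-2, 28, -7]
imul       [-2, -196]
dup        [-2, -196, -196]
bipush 63  [-2, -196, -196, 63]
bipush -5  [-2, -196, -196, 63, -5]
irem       [-2, -196, -196, 3]
isub       [-2, -196, -199]
isub       [-2, 3]
ineg       [-2, -3]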